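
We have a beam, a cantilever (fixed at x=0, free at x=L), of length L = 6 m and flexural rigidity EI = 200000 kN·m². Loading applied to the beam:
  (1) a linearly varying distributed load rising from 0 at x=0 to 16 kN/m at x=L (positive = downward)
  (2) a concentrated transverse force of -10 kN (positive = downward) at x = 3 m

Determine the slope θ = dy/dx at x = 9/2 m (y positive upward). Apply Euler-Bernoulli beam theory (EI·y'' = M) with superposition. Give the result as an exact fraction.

θ(9/2) = -6057/3200000 rad

Load 1 — triangular load w₀=16 kN/m (0→w₀ over full span):
  θ_1 = (w₀Lx²/4-w₀L²x/3-w₀x⁴/(24L))/EI = (16·6·(9/2)²/4-16·6²·(9/2)/3-16·(9/2)⁴/(24·6))/200000 = -6777/3200000 rad
Load 2 — point force P=-10 kN at a=3 m (b=L-a=3):
  θ_2 = -Pa²/(2EI)  [x>a] = -(-10)·3²/(2·200000) = 9/40000 rad
Superposition: θ = Σ θ_i = -6057/3200000 rad ≈ -0.001893 rad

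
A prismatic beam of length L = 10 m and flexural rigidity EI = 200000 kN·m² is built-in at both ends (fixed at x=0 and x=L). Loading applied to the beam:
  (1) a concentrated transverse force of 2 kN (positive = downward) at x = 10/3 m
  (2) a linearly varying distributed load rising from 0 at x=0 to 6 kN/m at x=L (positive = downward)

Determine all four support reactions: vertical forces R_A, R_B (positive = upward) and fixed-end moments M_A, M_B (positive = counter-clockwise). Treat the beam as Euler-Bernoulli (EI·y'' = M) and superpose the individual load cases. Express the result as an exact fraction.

R_A = 283/27 kN, M_A = 620/27 kN·m, R_B = 581/27 kN, M_B = -850/27 kN·m

Load 1 — point force P=2 kN at a=10/3 m (b=L-a=20/3):
  R_A = Pb²(3a+b)/L³ = 2·(20/3)²·(3·(10/3)+(20/3))/10³ = 40/27 kN
  M_A = Pab²/L² = 2·(10/3)·(20/3)²/10² = 80/27 kN·m
  R_B = Pa²(a+3b)/L³ = 2·(10/3)²·((10/3)+3·(20/3))/10³ = 14/27 kN
  M_B = -Pa²b/L² = -2·(10/3)²·(20/3)/10² = -40/27 kN·m
Load 2 — triangular load w₀=6 kN/m (0→w₀ over full span):
  R_A = 3w₀L/20 = 3·6·10/20 = 9 kN
  M_A = w₀L²/30 = 6·10²/30 = 20 kN·m
  R_B = 7w₀L/20 = 7·6·10/20 = 21 kN
  M_B = -w₀L²/20 = -6·10²/20 = -30 kN·m
Superposition: R_A = 283/27 kN, M_A = 620/27 kN·m, R_B = 581/27 kN, M_B = -850/27 kN·m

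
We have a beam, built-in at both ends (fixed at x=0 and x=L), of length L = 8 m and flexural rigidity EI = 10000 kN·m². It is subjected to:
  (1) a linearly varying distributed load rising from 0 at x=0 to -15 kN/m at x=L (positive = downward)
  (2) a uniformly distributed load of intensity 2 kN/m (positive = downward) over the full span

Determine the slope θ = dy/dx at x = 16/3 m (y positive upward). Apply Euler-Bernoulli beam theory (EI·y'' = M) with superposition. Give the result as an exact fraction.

Load 1 — triangular load w₀=-15 kN/m (0→w₀ over full span):
  θ_1 = -w₀(2x(L-x)(L-2x)(x+2L)+x²(L-x)²)/(120LEI) = -(-15)·(2·(16/3)·(8-(16/3))·(8-2·(16/3))·((16/3)+2·8)+(16/3)²·(8-(16/3))²)/(120·8·10000) = -112/50625 rad
Load 2 — uniform load w=2 kN/m over full span:
  θ_2 = -wx(L-x)(L-2x)/(12EI) = -2·(16/3)·(8-(16/3))·(8-2·(16/3))/(12·10000) = 32/50625 rad
Superposition: θ = Σ θ_i = -16/10125 rad ≈ -0.001580 rad

θ(16/3) = -16/10125 rad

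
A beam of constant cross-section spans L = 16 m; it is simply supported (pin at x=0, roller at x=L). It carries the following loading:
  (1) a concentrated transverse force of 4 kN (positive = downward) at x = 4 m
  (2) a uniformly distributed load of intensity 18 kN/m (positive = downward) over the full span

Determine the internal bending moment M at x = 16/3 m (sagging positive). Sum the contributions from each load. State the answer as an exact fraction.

M(16/3) = 1568/3 kN·m

Load 1 — point force P=4 kN at a=4 m (b=L-a=12):
  M_1 = Pa(L-x)/L  [x>a] = 4·4·(16-(16/3))/16 = 32/3 kN·m
Load 2 — uniform load w=18 kN/m over full span:
  M_2 = wx(L-x)/2 = 18·(16/3)·(16-(16/3))/2 = 512 kN·m
Superposition: M = Σ M_i = 1568/3 kN·m ≈ 522.666667 kN·m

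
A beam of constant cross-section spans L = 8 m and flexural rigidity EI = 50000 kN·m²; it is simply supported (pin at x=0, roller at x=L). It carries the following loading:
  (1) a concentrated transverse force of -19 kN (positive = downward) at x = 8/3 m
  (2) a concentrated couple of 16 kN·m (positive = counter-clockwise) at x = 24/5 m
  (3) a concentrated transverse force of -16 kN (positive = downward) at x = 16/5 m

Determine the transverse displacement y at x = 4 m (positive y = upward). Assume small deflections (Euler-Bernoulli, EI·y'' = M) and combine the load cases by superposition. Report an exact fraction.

y(4) = 196622/31640625 m

Load 1 — point force P=-19 kN at a=8/3 m (b=L-a=16/3):
  y_1 = -Pa(L-x)(2Lx-a²-x²)/(6LEI)  [x>a] = -(-19)·(8/3)·(8-4)·(2·8·4-(8/3)²-4²)/(6·8·50000) = 874/253125 m
Load 2 — applied couple M₀=16 kN·m at a=24/5 m (b=L-a=16/5):
  y_2 = (M₀x³/(6L)+C₁x)/EI  [x≤a] with C₁=M₀(3b²-L²)/(6L)=-832/75 = (16·4³/(6·8)+(-832/75)·4)/50000 = -36/78125 m
Load 3 — point force P=-16 kN at a=16/5 m (b=L-a=24/5):
  y_3 = -Pa(L-x)(2Lx-a²-x²)/(6LEI)  [x>a] = -(-16)·(16/5)·(8-4)·(2·8·4-(16/5)²-4²)/(6·8·50000) = 3776/1171875 m
Superposition: y = Σ y_i = 196622/31640625 m ≈ 0.006214 m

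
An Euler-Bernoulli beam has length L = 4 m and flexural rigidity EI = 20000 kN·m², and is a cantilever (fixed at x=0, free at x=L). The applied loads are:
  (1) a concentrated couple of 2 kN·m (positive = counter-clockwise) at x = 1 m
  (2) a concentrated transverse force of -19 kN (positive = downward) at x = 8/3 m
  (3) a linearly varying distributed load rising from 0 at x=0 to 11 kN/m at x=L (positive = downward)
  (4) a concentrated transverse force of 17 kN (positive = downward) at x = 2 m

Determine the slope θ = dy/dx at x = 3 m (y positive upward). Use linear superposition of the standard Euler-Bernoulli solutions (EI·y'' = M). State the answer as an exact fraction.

θ(3) = -14609/5760000 rad

Load 1 — applied couple M₀=2 kN·m at a=1 m (b=L-a=3):
  θ_1 = M₀a/EI  [x>a] = 2·1/20000 = 1/10000 rad
Load 2 — point force P=-19 kN at a=8/3 m (b=L-a=4/3):
  θ_2 = -Pa²/(2EI)  [x>a] = -(-19)·(8/3)²/(2·20000) = 19/5625 rad
Load 3 — triangular load w₀=11 kN/m (0→w₀ over full span):
  θ_3 = (w₀Lx²/4-w₀L²x/3-w₀x⁴/(24L))/EI = (11·4·3²/4-11·4²·3/3-11·3⁴/(24·4))/20000 = -2761/640000 rad
Load 4 — point force P=17 kN at a=2 m (b=L-a=2):
  θ_4 = -Pa²/(2EI)  [x>a] = -17·2²/(2·20000) = -17/10000 rad
Superposition: θ = Σ θ_i = -14609/5760000 rad ≈ -0.002536 rad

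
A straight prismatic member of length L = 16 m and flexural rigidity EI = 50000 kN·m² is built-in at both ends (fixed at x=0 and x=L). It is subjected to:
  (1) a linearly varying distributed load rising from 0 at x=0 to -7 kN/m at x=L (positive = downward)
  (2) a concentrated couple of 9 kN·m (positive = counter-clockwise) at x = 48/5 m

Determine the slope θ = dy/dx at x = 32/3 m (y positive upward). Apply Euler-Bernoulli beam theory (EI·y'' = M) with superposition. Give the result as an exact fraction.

Load 1 — triangular load w₀=-7 kN/m (0→w₀ over full span):
  θ_1 = -w₀(2x(L-x)(L-2x)(x+2L)+x²(L-x)²)/(120LEI) = -(-7)·(2·(32/3)·(16-(32/3))·(16-2·(32/3))·((32/3)+2·16)+(32/3)²·(16-(32/3))²)/(120·16·50000) = -6272/3796875 rad
Load 2 — applied couple M₀=9 kN·m at a=48/5 m (b=L-a=32/5):
  θ_2 = (R_Ax²/2 - M_Ax - M₀(x-a))/EI  [x>a] with R_A=81/100, M_A=72/25 = ((81/100)·(32/3)²/2 - (72/25)·(32/3) - 9·((32/3)-(48/5)))/50000 = 9/78125 rad
Superposition: θ = Σ θ_i = -29173/18984375 rad ≈ -0.001537 rad

θ(32/3) = -29173/18984375 rad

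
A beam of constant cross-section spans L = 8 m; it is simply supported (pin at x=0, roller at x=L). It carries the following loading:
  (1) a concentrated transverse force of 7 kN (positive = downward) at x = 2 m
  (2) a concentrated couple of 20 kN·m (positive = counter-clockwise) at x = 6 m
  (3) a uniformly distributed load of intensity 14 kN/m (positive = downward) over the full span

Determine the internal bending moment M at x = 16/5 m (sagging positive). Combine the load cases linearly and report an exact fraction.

M(16/5) = 3098/25 kN·m

Load 1 — point force P=7 kN at a=2 m (b=L-a=6):
  M_1 = Pa(L-x)/L  [x>a] = 7·2·(8-(16/5))/8 = 42/5 kN·m
Load 2 — applied couple M₀=20 kN·m at a=6 m (b=L-a=2):
  M_2 = M₀x/L  [x≤a] = 20·(16/5)/8 = 8 kN·m
Load 3 — uniform load w=14 kN/m over full span:
  M_3 = wx(L-x)/2 = 14·(16/5)·(8-(16/5))/2 = 2688/25 kN·m
Superposition: M = Σ M_i = 3098/25 kN·m ≈ 123.920000 kN·m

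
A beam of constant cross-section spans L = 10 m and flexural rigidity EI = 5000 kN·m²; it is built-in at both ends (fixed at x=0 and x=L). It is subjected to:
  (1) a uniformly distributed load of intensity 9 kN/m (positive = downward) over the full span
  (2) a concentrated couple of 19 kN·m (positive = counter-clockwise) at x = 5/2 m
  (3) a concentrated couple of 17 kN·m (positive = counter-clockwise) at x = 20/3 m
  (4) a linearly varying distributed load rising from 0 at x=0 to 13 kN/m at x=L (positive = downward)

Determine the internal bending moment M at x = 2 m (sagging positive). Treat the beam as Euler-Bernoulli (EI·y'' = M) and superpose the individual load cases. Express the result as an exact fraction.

M(2) = -189/80 kN·m

Load 1 — uniform load w=9 kN/m over full span:
  M_1 = wLx/2 - wL²/12 - wx²/2 = 9·10·2/2 - 9·10²/12 - 9·2²/2 = -3 kN·m
Load 2 — applied couple M₀=19 kN·m at a=5/2 m (b=L-a=15/2):
  M_2 = R_Ax - M_A  [x≤a] with R_A=171/80, M_A=-57/16 = (171/80)·2 - (-57/16) = 627/80 kN·m
Load 3 — applied couple M₀=17 kN·m at a=20/3 m (b=L-a=10/3):
  M_3 = R_Ax - M_A  [x≤a] with R_A=34/15, M_A=17/3 = (34/15)·2 - (17/3) = -17/15 kN·m
Load 4 — triangular load w₀=13 kN/m (0→w₀ over full span):
  M_4 = 3w₀Lx/20 - w₀L²/30 - w₀x³/(6L) = 3·13·10·2/20 - 13·10²/30 - 13·2³/(6·10) = -91/15 kN·m
Superposition: M = Σ M_i = -189/80 kN·m ≈ -2.362500 kN·m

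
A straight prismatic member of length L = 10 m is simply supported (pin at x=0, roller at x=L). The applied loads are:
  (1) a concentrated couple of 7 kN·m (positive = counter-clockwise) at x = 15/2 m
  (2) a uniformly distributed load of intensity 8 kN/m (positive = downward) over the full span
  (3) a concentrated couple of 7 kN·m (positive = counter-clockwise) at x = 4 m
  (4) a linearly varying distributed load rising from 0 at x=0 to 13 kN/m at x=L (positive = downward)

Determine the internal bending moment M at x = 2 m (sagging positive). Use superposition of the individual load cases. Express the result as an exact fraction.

M(2) = 542/5 kN·m

Load 1 — applied couple M₀=7 kN·m at a=15/2 m (b=L-a=5/2):
  M_1 = M₀x/L  [x≤a] = 7·2/10 = 7/5 kN·m
Load 2 — uniform load w=8 kN/m over full span:
  M_2 = wx(L-x)/2 = 8·2·(10-2)/2 = 64 kN·m
Load 3 — applied couple M₀=7 kN·m at a=4 m (b=L-a=6):
  M_3 = M₀x/L  [x≤a] = 7·2/10 = 7/5 kN·m
Load 4 — triangular load w₀=13 kN/m (0→w₀ over full span):
  M_4 = w₀Lx/6 - w₀x³/(6L) = 13·10·2/6 - 13·2³/(6·10) = 208/5 kN·m
Superposition: M = Σ M_i = 542/5 kN·m ≈ 108.400000 kN·m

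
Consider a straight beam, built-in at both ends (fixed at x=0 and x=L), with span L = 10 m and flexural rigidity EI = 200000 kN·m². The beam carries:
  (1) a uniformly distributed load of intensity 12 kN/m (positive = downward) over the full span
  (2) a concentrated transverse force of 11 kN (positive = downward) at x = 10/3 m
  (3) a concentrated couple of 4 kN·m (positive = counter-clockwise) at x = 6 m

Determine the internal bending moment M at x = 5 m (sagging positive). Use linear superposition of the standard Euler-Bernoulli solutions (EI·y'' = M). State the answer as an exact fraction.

M(5) = 2597/45 kN·m

Load 1 — uniform load w=12 kN/m over full span:
  M_1 = wLx/2 - wL²/12 - wx²/2 = 12·10·5/2 - 12·10²/12 - 12·5²/2 = 50 kN·m
Load 2 — point force P=11 kN at a=10/3 m (b=L-a=20/3):
  M_2 = Pa²(a+3b)(L-x)/L³ - Pa²b/L²  [x>a] = 11·(10/3)²·((10/3)+3·(20/3))·(10-5)/10³ - 11·(10/3)²·(20/3)/10² = 55/9 kN·m
Load 3 — applied couple M₀=4 kN·m at a=6 m (b=L-a=4):
  M_3 = R_Ax - M_A  [x≤a] with R_A=72/125, M_A=32/25 = (72/125)·5 - (32/25) = 8/5 kN·m
Superposition: M = Σ M_i = 2597/45 kN·m ≈ 57.711111 kN·m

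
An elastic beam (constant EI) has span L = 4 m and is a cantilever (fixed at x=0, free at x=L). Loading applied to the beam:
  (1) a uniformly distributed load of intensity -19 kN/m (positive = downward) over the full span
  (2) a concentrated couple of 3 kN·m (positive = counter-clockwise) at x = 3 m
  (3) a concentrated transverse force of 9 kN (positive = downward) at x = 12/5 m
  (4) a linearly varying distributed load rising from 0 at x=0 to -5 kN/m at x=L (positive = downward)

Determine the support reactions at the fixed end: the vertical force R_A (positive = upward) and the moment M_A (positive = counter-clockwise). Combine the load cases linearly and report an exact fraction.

Load 1 — uniform load w=-19 kN/m over full span:
  R_A = wL = (-19)·4 = -76 kN
  M_A = wL²/2 = (-19)·4²/2 = -152 kN·m
Load 2 — applied couple M₀=3 kN·m at a=3 m (b=L-a=1):
  R_A = 0 kN
  M_A = -M₀ = -3 kN·m
Load 3 — point force P=9 kN at a=12/5 m (b=L-a=8/5):
  R_A = P = 9 kN
  M_A = Pa = 9·(12/5) = 108/5 kN·m
Load 4 — triangular load w₀=-5 kN/m (0→w₀ over full span):
  R_A = w₀L/2 = (-5)·4/2 = -10 kN
  M_A = w₀L²/3 = (-5)·4²/3 = -80/3 kN·m
Superposition: R_A = -77 kN, M_A = -2401/15 kN·m

R_A = -77 kN, M_A = -2401/15 kN·m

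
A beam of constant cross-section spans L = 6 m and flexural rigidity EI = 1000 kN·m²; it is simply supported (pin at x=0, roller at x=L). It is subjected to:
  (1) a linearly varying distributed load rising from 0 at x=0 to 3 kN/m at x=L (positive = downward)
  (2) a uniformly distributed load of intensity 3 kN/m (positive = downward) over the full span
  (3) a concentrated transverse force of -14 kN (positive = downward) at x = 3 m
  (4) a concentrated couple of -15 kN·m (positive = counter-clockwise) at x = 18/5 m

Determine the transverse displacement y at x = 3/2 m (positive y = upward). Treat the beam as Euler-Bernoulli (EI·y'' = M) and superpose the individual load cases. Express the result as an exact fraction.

y(3/2) = 747/2560000 m

Load 1 — triangular load w₀=3 kN/m (0→w₀ over full span):
  y_1 = -w₀x(7L⁴-10L²x²+3x⁴)/(360LEI) = -3·(3/2)·(7·6⁴-10·6²·(3/2)²+3·(3/2)⁴)/(360·6·1000) = -8829/512000 m
Load 2 — uniform load w=3 kN/m over full span:
  y_2 = -wx(L³-2Lx²+x³)/(24EI) = -3·(3/2)·(6³-2·6·(3/2)²+(3/2)³)/(24·1000) = -4617/128000 m
Load 3 — point force P=-14 kN at a=3 m (b=L-a=3):
  y_3 = -Pbx(L²-b²-x²)/(6LEI)  [x≤a] = -(-14)·3·(3/2)·(6²-3²-(3/2)²)/(6·6·1000) = 693/16000 m
Load 4 — applied couple M₀=-15 kN·m at a=18/5 m (b=L-a=12/5):
  y_4 = (M₀x³/(6L)+C₁x)/EI  [x≤a] with C₁=M₀(3b²-L²)/(6L)=39/5 = ((-15)·(3/2)³/(6·6)+(39/5)·(3/2))/1000 = 1647/160000 m
Superposition: y = Σ y_i = 747/2560000 m ≈ 0.000292 m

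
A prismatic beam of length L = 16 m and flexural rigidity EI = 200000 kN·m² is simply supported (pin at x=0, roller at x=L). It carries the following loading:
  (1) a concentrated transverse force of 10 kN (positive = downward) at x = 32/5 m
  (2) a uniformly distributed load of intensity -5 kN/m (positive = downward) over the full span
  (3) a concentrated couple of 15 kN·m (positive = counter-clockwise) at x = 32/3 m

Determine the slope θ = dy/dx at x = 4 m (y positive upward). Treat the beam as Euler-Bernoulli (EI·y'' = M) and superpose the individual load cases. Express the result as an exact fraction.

θ(4) = 22583/10000000 rad

Load 1 — point force P=10 kN at a=32/5 m (b=L-a=48/5):
  θ_1 = -Pb(L²-b²-3x²)/(6LEI)  [x≤a] = -10·(48/5)·(16²-(48/5)²-3·4²)/(6·16·200000) = -181/312500 rad
Load 2 — uniform load w=-5 kN/m over full span:
  θ_2 = -w(L³-6Lx²+4x³)/(24EI) = -(-5)·(16³-6·16·4²+4·4³)/(24·200000) = 11/3750 rad
Load 3 — applied couple M₀=15 kN·m at a=32/3 m (b=L-a=16/3):
  θ_3 = (M₀x²/(2L)+C₁)/EI  [x≤a] with C₁=M₀(3b²-L²)/(6L)=-80/3 = (15·4²/(2·16)+(-80/3))/200000 = -23/240000 rad
Superposition: θ = Σ θ_i = 22583/10000000 rad ≈ 0.002258 rad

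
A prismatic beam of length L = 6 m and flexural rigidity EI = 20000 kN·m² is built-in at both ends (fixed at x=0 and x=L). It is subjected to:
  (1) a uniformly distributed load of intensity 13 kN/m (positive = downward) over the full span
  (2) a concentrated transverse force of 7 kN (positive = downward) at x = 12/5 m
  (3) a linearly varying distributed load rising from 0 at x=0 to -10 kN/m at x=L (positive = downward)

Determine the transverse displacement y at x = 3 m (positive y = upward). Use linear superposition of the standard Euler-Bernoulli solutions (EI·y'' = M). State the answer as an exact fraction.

y(3) = -4257/2500000 m

Load 1 — uniform load w=13 kN/m over full span:
  y_1 = -wx²(L-x)²/(24EI) = -13·3²·(6-3)²/(24·20000) = -351/160000 m
Load 2 — point force P=7 kN at a=12/5 m (b=L-a=18/5):
  y_2 = -Pa²(L-x)²(3bL-(3b+a)(L-x))/(6L³EI)  [x>a] = -7·(12/5)²·(6-3)²·(3·(18/5)·6-(3·(18/5)+(12/5))·(6-3))/(6·6³·20000) = -441/1250000 m
Load 3 — triangular load w₀=-10 kN/m (0→w₀ over full span):
  y_3 = -w₀x²(L-x)²(x+2L)/(120LEI) = -(-10)·3²·(6-3)²·(3+2·6)/(120·6·20000) = 27/32000 m
Superposition: y = Σ y_i = -4257/2500000 m ≈ -0.001703 m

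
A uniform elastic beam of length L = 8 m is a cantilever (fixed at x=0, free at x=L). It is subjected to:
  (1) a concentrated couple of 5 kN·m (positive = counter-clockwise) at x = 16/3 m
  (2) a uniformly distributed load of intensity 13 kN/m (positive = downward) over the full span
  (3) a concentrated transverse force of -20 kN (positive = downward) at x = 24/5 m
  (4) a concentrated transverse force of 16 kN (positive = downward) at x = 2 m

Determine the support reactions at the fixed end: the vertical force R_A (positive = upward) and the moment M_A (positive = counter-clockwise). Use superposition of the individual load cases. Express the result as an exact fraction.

Load 1 — applied couple M₀=5 kN·m at a=16/3 m (b=L-a=8/3):
  R_A = 0 kN
  M_A = -M₀ = -5 kN·m
Load 2 — uniform load w=13 kN/m over full span:
  R_A = wL = 13·8 = 104 kN
  M_A = wL²/2 = 13·8²/2 = 416 kN·m
Load 3 — point force P=-20 kN at a=24/5 m (b=L-a=16/5):
  R_A = P = (-20) = -20 kN
  M_A = Pa = (-20)·(24/5) = -96 kN·m
Load 4 — point force P=16 kN at a=2 m (b=L-a=6):
  R_A = P = 16 kN
  M_A = Pa = 16·2 = 32 kN·m
Superposition: R_A = 100 kN, M_A = 347 kN·m

R_A = 100 kN, M_A = 347 kN·m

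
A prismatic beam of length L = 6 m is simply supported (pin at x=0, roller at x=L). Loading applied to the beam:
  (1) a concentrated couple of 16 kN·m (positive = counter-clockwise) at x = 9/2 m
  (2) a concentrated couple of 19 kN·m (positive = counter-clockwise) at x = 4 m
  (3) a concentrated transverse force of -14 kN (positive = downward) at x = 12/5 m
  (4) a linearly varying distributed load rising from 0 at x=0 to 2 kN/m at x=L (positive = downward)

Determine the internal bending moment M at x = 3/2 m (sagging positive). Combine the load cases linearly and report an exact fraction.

Load 1 — applied couple M₀=16 kN·m at a=9/2 m (b=L-a=3/2):
  M_1 = M₀x/L  [x≤a] = 16·(3/2)/6 = 4 kN·m
Load 2 — applied couple M₀=19 kN·m at a=4 m (b=L-a=2):
  M_2 = M₀x/L  [x≤a] = 19·(3/2)/6 = 19/4 kN·m
Load 3 — point force P=-14 kN at a=12/5 m (b=L-a=18/5):
  M_3 = Pbx/L  [x≤a] = (-14)·(18/5)·(3/2)/6 = -63/5 kN·m
Load 4 — triangular load w₀=2 kN/m (0→w₀ over full span):
  M_4 = w₀Lx/6 - w₀x³/(6L) = 2·6·(3/2)/6 - 2·(3/2)³/(6·6) = 45/16 kN·m
Superposition: M = Σ M_i = -83/80 kN·m ≈ -1.037500 kN·m

M(3/2) = -83/80 kN·m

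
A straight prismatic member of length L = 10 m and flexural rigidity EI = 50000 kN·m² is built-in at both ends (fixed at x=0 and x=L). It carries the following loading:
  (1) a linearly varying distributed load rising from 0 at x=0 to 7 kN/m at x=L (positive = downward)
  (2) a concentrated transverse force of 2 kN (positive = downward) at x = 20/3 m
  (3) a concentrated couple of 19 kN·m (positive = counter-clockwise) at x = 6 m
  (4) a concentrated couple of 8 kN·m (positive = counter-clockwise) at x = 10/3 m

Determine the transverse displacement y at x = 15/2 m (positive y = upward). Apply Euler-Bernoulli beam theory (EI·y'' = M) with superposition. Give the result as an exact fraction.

Load 1 — triangular load w₀=7 kN/m (0→w₀ over full span):
  y_1 = -w₀x²(L-x)²(x+2L)/(120LEI) = -7·(15/2)²·(10-(15/2))²·((15/2)+2·10)/(120·10·50000) = -231/204800 m
Load 2 — point force P=2 kN at a=20/3 m (b=L-a=10/3):
  y_2 = -Pa²(L-x)²(3bL-(3b+a)(L-x))/(6L³EI)  [x>a] = -2·(20/3)²·(10-(15/2))²·(3·(10/3)·10-(3·(10/3)+(20/3))·(10-(15/2)))/(6·10³·50000) = -7/64800 m
Load 3 — applied couple M₀=19 kN·m at a=6 m (b=L-a=4):
  y_3 = (R_Ax³/6 - M_Ax²/2 - M₀(x-a)²/2)/EI  [x>a] with R_A=342/125, M_A=152/25 = ((342/125)·(15/2)³/6 - (152/25)·(15/2)²/2 - 19·((15/2)-6)²/2)/50000 = 0 m
Load 4 — applied couple M₀=8 kN·m at a=10/3 m (b=L-a=20/3):
  y_4 = (R_Ax³/6 - M_Ax²/2 - M₀(x-a)²/2)/EI  [x>a] with R_A=16/15, M_A=0 = ((16/15)·(15/2)³/6 - 0·(15/2)²/2 - 8·((15/2)-(10/3))²/2)/50000 = 1/9000 m
Superposition: y = Σ y_i = -93299/82944000 m ≈ -0.001125 m

y(15/2) = -93299/82944000 m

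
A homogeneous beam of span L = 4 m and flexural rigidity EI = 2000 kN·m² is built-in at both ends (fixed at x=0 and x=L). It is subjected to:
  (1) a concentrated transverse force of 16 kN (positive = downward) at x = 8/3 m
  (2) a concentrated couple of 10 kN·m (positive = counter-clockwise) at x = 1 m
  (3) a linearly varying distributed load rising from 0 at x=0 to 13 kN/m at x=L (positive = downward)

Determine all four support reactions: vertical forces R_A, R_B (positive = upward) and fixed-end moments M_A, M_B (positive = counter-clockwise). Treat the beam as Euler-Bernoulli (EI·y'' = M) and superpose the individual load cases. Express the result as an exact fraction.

Load 1 — point force P=16 kN at a=8/3 m (b=L-a=4/3):
  R_A = Pb²(3a+b)/L³ = 16·(4/3)²·(3·(8/3)+(4/3))/4³ = 112/27 kN
  M_A = Pab²/L² = 16·(8/3)·(4/3)²/4² = 128/27 kN·m
  R_B = Pa²(a+3b)/L³ = 16·(8/3)²·((8/3)+3·(4/3))/4³ = 320/27 kN
  M_B = -Pa²b/L² = -16·(8/3)²·(4/3)/4² = -256/27 kN·m
Load 2 — applied couple M₀=10 kN·m at a=1 m (b=L-a=3):
  R_A = 6M₀ab/L³ = 6·10·1·3/4³ = 45/16 kN
  M_A = M₀b(2a-b)/L² = 10·3·(2·1-3)/4² = -15/8 kN·m
  R_B = -6M₀ab/L³ = -6·10·1·3/4³ = -45/16 kN
  M_B = M₀a(2b-a)/L² = 10·1·(2·3-1)/4² = 25/8 kN·m
Load 3 — triangular load w₀=13 kN/m (0→w₀ over full span):
  R_A = 3w₀L/20 = 3·13·4/20 = 39/5 kN
  M_A = w₀L²/30 = 13·4²/30 = 104/15 kN·m
  R_B = 7w₀L/20 = 7·13·4/20 = 91/5 kN
  M_B = -w₀L²/20 = -13·4²/20 = -52/5 kN·m
Superposition: R_A = 31883/2160 kN, M_A = 10583/1080 kN·m, R_B = 58837/2160 kN, M_B = -18097/1080 kN·m

R_A = 31883/2160 kN, M_A = 10583/1080 kN·m, R_B = 58837/2160 kN, M_B = -18097/1080 kN·m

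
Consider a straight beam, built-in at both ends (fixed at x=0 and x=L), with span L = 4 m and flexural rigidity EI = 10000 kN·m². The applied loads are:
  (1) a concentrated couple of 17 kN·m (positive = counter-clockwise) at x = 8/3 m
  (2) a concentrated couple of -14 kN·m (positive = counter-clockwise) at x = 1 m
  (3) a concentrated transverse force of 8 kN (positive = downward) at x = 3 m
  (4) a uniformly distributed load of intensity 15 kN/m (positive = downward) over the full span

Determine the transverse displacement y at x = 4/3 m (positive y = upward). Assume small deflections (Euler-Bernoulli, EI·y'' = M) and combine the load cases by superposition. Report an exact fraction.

Load 1 — applied couple M₀=17 kN·m at a=8/3 m (b=L-a=4/3):
  y_1 = (R_Ax³/6 - M_Ax²/2)/EI  [x≤a] with R_A=17/3, M_A=17/3 = ((17/3)·(4/3)³/6 - (17/3)·(4/3)²/2)/10000 = -17/60750 m
Load 2 — applied couple M₀=-14 kN·m at a=1 m (b=L-a=3):
  y_2 = (R_Ax³/6 - M_Ax²/2 - M₀(x-a)²/2)/EI  [x>a] with R_A=-63/16, M_A=21/8 = ((-63/16)·(4/3)³/6 - (21/8)·(4/3)²/2 - (-14)·((4/3)-1)²/2)/10000 = -7/22500 m
Load 3 — point force P=8 kN at a=3 m (b=L-a=1):
  y_3 = -Pb²x²(3aL-(3a+b)x)/(6L³EI)  [x≤a] = -8·1²·(4/3)²·(3·3·4-(3·3+1)·(4/3))/(6·4³·10000) = -17/202500 m
Load 4 — uniform load w=15 kN/m over full span:
  y_4 = -wx²(L-x)²/(24EI) = -15·(4/3)²·(4-(4/3))²/(24·10000) = -8/10125 m
Superposition: y = Σ y_i = -89/60750 m ≈ -0.001465 m

y(4/3) = -89/60750 m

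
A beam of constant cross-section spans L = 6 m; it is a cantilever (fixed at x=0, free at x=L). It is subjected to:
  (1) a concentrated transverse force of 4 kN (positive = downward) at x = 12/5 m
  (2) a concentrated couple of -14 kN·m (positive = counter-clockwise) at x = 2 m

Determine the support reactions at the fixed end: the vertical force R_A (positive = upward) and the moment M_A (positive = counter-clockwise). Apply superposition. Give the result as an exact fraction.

R_A = 4 kN, M_A = 118/5 kN·m

Load 1 — point force P=4 kN at a=12/5 m (b=L-a=18/5):
  R_A = P = 4 kN
  M_A = Pa = 4·(12/5) = 48/5 kN·m
Load 2 — applied couple M₀=-14 kN·m at a=2 m (b=L-a=4):
  R_A = 0 kN
  M_A = -M₀ = -(-14) = 14 kN·m
Superposition: R_A = 4 kN, M_A = 118/5 kN·m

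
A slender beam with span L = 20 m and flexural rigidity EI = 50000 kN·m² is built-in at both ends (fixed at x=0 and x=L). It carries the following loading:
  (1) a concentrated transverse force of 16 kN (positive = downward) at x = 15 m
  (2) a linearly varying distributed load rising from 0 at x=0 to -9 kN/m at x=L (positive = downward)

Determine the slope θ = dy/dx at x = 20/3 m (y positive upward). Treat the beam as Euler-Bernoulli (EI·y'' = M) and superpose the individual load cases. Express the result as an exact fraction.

Load 1 — point force P=16 kN at a=15 m (b=L-a=5):
  θ_1 = -Pb²x(2aL-(3a+b)x)/(2L³EI)  [x≤a] = -16·5²·(20/3)·(2·15·20-(3·15+5)·(20/3))/(2·20³·50000) = -1/1125 rad
Load 2 — triangular load w₀=-9 kN/m (0→w₀ over full span):
  θ_2 = -w₀(2x(L-x)(L-2x)(x+2L)+x²(L-x)²)/(120LEI) = -(-9)·(2·(20/3)·(20-(20/3))·(20-2·(20/3))·((20/3)+2·20)+(20/3)²·(20-(20/3))²)/(120·20·50000) = 16/3375 rad
Superposition: θ = Σ θ_i = 13/3375 rad ≈ 0.003852 rad

θ(20/3) = 13/3375 rad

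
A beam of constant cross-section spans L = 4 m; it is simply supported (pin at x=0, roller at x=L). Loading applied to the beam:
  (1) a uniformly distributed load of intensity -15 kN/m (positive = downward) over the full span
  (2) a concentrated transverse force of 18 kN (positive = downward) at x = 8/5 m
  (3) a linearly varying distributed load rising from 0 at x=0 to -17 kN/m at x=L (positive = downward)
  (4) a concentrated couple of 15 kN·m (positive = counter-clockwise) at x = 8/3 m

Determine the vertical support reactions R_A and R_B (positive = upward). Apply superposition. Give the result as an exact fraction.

R_A = -1607/60 kN, R_B = -2953/60 kN

Load 1 — uniform load w=-15 kN/m over full span:
  R_A = wL/2 = (-15)·4/2 = -30 kN
  R_B = wL/2 = (-15)·4/2 = -30 kN
Load 2 — point force P=18 kN at a=8/5 m (b=L-a=12/5):
  R_A = Pb/L = 18·(12/5)/4 = 54/5 kN
  R_B = Pa/L = 18·(8/5)/4 = 36/5 kN
Load 3 — triangular load w₀=-17 kN/m (0→w₀ over full span):
  R_A = w₀L/6 = (-17)·4/6 = -34/3 kN
  R_B = w₀L/3 = (-17)·4/3 = -68/3 kN
Load 4 — applied couple M₀=15 kN·m at a=8/3 m (b=L-a=4/3):
  R_A = M₀/L = 15/4 kN
  R_B = -M₀/L = -15/4 kN
Superposition: R_A = -1607/60 kN, R_B = -2953/60 kN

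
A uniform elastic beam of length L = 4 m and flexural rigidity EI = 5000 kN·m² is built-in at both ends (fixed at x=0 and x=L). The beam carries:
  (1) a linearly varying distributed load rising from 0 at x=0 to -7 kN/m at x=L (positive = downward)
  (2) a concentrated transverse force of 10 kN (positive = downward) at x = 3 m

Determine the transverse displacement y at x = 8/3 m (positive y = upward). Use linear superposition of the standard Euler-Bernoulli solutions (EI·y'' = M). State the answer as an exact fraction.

y(8/3) = 217/4556250 m

Load 1 — triangular load w₀=-7 kN/m (0→w₀ over full span):
  y_1 = -w₀x²(L-x)²(x+2L)/(120LEI) = -(-7)·(8/3)²·(4-(8/3))²·((8/3)+2·4)/(120·4·5000) = 896/2278125 m
Load 2 — point force P=10 kN at a=3 m (b=L-a=1):
  y_2 = -Pb²x²(3aL-(3a+b)x)/(6L³EI)  [x≤a] = -10·1²·(8/3)²·(3·3·4-(3·3+1)·(8/3))/(6·4³·5000) = -7/20250 m
Superposition: y = Σ y_i = 217/4556250 m ≈ 0.000048 m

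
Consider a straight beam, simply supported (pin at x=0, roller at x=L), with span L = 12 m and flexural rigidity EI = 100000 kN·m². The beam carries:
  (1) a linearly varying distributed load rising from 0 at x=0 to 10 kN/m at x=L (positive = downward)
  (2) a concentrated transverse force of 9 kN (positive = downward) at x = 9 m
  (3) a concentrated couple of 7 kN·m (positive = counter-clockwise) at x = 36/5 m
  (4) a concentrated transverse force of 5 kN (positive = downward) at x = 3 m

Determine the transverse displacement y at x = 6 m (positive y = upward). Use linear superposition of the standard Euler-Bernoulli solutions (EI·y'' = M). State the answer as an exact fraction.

Load 1 — triangular load w₀=10 kN/m (0→w₀ over full span):
  y_1 = -w₀x(7L⁴-10L²x²+3x⁴)/(360LEI) = -10·6·(7·12⁴-10·12²·6²+3·6⁴)/(360·12·100000) = -27/2000 m
Load 2 — point force P=9 kN at a=9 m (b=L-a=3):
  y_2 = -Pbx(L²-b²-x²)/(6LEI)  [x≤a] = -9·3·6·(12²-3²-6²)/(6·12·100000) = -891/400000 m
Load 3 — applied couple M₀=7 kN·m at a=36/5 m (b=L-a=24/5):
  y_3 = (M₀x³/(6L)+C₁x)/EI  [x≤a] with C₁=M₀(3b²-L²)/(6L)=-182/25 = (7·6³/(6·12)+(-182/25)·6)/100000 = -567/2500000 m
Load 4 — point force P=5 kN at a=3 m (b=L-a=9):
  y_4 = -Pa(L-x)(2Lx-a²-x²)/(6LEI)  [x>a] = -5·3·(12-6)·(2·12·6-3²-6²)/(6·12·100000) = -99/80000 m
Superposition: y = Σ y_i = -85959/5000000 m ≈ -0.017192 m

y(6) = -85959/5000000 m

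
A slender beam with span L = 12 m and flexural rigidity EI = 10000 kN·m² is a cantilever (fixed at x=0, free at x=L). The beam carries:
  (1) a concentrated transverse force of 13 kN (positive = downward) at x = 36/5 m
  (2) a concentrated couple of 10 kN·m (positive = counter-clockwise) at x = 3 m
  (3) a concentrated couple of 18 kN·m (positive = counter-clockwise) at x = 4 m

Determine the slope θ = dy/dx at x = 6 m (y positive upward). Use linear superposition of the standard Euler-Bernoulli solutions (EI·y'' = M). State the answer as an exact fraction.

Load 1 — point force P=13 kN at a=36/5 m (b=L-a=24/5):
  θ_1 = -Px(2a-x)/(2EI)  [x≤a] = -13·6·(2·(36/5)-6)/(2·10000) = -819/25000 rad
Load 2 — applied couple M₀=10 kN·m at a=3 m (b=L-a=9):
  θ_2 = M₀a/EI  [x>a] = 10·3/10000 = 3/1000 rad
Load 3 — applied couple M₀=18 kN·m at a=4 m (b=L-a=8):
  θ_3 = M₀a/EI  [x>a] = 18·4/10000 = 9/1250 rad
Superposition: θ = Σ θ_i = -141/6250 rad ≈ -0.022560 rad

θ(6) = -141/6250 rad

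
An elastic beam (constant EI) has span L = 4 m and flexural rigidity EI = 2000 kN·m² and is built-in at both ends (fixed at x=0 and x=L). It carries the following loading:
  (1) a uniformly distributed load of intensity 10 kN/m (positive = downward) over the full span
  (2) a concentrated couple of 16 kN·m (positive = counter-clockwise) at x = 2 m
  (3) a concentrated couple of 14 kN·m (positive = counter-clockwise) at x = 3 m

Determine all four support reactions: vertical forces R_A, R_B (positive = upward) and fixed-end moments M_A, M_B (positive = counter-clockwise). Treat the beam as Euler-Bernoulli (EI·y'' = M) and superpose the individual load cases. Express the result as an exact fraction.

R_A = 479/16 kN, M_A = 521/24 kN·m, R_B = 161/16 kN, M_B = -287/24 kN·m

Load 1 — uniform load w=10 kN/m over full span:
  R_A = wL/2 = 10·4/2 = 20 kN
  M_A = wL²/12 = 10·4²/12 = 40/3 kN·m
  R_B = wL/2 = 10·4/2 = 20 kN
  M_B = -wL²/12 = -10·4²/12 = -40/3 kN·m
Load 2 — applied couple M₀=16 kN·m at a=2 m (b=L-a=2):
  R_A = 6M₀ab/L³ = 6·16·2·2/4³ = 6 kN
  M_A = M₀b(2a-b)/L² = 16·2·(2·2-2)/4² = 4 kN·m
  R_B = -6M₀ab/L³ = -6·16·2·2/4³ = -6 kN
  M_B = M₀a(2b-a)/L² = 16·2·(2·2-2)/4² = 4 kN·m
Load 3 — applied couple M₀=14 kN·m at a=3 m (b=L-a=1):
  R_A = 6M₀ab/L³ = 6·14·3·1/4³ = 63/16 kN
  M_A = M₀b(2a-b)/L² = 14·1·(2·3-1)/4² = 35/8 kN·m
  R_B = -6M₀ab/L³ = -6·14·3·1/4³ = -63/16 kN
  M_B = M₀a(2b-a)/L² = 14·3·(2·1-3)/4² = -21/8 kN·m
Superposition: R_A = 479/16 kN, M_A = 521/24 kN·m, R_B = 161/16 kN, M_B = -287/24 kN·m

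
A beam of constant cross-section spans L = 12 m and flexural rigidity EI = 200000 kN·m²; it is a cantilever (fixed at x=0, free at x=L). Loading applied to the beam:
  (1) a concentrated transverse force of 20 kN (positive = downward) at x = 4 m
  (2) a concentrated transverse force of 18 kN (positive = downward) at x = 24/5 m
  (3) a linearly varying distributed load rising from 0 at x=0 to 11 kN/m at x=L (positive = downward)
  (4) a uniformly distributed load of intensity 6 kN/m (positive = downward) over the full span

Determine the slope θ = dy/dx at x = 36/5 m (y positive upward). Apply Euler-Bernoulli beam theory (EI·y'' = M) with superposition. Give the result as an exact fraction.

θ(36/5) = -326429/15625000 rad

Load 1 — point force P=20 kN at a=4 m (b=L-a=8):
  θ_1 = -Pa²/(2EI)  [x>a] = -20·4²/(2·200000) = -1/1250 rad
Load 2 — point force P=18 kN at a=24/5 m (b=L-a=36/5):
  θ_2 = -Pa²/(2EI)  [x>a] = -18·(24/5)²/(2·200000) = -81/78125 rad
Load 3 — triangular load w₀=11 kN/m (0→w₀ over full span):
  θ_3 = (w₀Lx²/4-w₀L²x/3-w₀x⁴/(24L))/EI = (11·12·(36/5)²/4-11·12²·(36/5)/3-11·(36/5)⁴/(24·12))/200000 = -171369/15625000 rad
Load 4 — uniform load w=6 kN/m over full span:
  θ_4 = -wx(x²-3Lx+3L²)/(6EI) = -6·(36/5)·((36/5)²-3·12·(36/5)+3·12²)/(6·200000) = -3159/390625 rad
Superposition: θ = Σ θ_i = -326429/15625000 rad ≈ -0.020891 rad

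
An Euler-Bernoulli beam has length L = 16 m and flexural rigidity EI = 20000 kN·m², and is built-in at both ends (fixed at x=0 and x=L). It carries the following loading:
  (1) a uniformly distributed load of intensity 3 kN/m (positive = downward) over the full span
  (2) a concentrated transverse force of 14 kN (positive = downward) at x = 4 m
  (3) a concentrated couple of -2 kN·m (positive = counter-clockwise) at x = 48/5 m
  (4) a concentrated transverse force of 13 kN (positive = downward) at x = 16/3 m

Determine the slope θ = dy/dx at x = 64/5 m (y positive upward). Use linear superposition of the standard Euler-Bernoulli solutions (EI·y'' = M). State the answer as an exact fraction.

Load 1 — uniform load w=3 kN/m over full span:
  θ_1 = -wx(L-x)(L-2x)/(12EI) = -3·(64/5)·(16-(64/5))·(16-2·(64/5))/(12·20000) = 384/78125 rad
Load 2 — point force P=14 kN at a=4 m (b=L-a=12):
  θ_2 = Pa²(L-x)(2bL-(3b+a)(L-x))/(2L³EI)  [x>a] = 14·4²·(16-(64/5))·(2·12·16-(3·12+4)·(16-(64/5)))/(2·16³·20000) = 7/6250 rad
Load 3 — applied couple M₀=-2 kN·m at a=48/5 m (b=L-a=32/5):
  θ_3 = (R_Ax²/2 - M_Ax - M₀(x-a))/EI  [x>a] with R_A=-9/50, M_A=-16/25 = ((-9/50)·(64/5)²/2 - (-16/25)·(64/5) - (-2)·((64/5)-(48/5)))/20000 = -3/390625 rad
Load 4 — point force P=13 kN at a=16/3 m (b=L-a=32/3):
  θ_4 = Pa²(L-x)(2bL-(3b+a)(L-x))/(2L³EI)  [x>a] = 13·(16/3)²·(16-(64/5))·(2·(32/3)·16-(3·(32/3)+(16/3))·(16-(64/5)))/(2·16³·20000) = 676/421875 rad
Superposition: θ = Σ θ_i = 160943/21093750 rad ≈ 0.007630 rad

θ(64/5) = 160943/21093750 rad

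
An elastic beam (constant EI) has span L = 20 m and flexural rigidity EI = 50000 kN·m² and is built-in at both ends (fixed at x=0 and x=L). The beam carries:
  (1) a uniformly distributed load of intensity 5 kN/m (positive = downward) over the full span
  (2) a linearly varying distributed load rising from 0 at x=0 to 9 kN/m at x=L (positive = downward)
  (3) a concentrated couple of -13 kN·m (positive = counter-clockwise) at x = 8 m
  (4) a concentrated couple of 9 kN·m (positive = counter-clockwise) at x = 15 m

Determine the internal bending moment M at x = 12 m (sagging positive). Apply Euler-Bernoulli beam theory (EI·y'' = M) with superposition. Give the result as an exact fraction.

M(12) = 925943/6000 kN·m

Load 1 — uniform load w=5 kN/m over full span:
  M_1 = wLx/2 - wL²/12 - wx²/2 = 5·20·12/2 - 5·20²/12 - 5·12²/2 = 220/3 kN·m
Load 2 — triangular load w₀=9 kN/m (0→w₀ over full span):
  M_2 = 3w₀Lx/20 - w₀L²/30 - w₀x³/(6L) = 3·9·20·12/20 - 9·20²/30 - 9·12³/(6·20) = 372/5 kN·m
Load 3 — applied couple M₀=-13 kN·m at a=8 m (b=L-a=12):
  M_3 = R_Ax - M_A - M₀  [x>a] with R_A=-117/125, M_A=-39/25 = (-117/125)·12 - (-39/25) - (-13) = 416/125 kN·m
Load 4 — applied couple M₀=9 kN·m at a=15 m (b=L-a=5):
  M_4 = R_Ax - M_A  [x≤a] with R_A=81/160, M_A=45/16 = (81/160)·12 - (45/16) = 261/80 kN·m
Superposition: M = Σ M_i = 925943/6000 kN·m ≈ 154.323833 kN·m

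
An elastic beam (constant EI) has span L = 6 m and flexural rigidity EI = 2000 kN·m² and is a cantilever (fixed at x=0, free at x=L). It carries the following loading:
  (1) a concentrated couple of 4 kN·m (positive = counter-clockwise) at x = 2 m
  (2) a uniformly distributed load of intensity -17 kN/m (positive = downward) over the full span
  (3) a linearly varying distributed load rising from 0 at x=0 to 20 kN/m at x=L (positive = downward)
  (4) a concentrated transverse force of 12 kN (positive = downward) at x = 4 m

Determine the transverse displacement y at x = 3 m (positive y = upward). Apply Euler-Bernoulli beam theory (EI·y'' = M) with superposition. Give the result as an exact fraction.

Load 1 — applied couple M₀=4 kN·m at a=2 m (b=L-a=4):
  y_1 = M₀a(2x-a)/(2EI)  [x>a] = 4·2·(2·3-2)/(2·2000) = 1/125 m
Load 2 — uniform load w=-17 kN/m over full span:
  y_2 = -wx²(x²-4Lx+6L²)/(24EI) = -(-17)·3²·(3²-4·6·3+6·6²)/(24·2000) = 7803/16000 m
Load 3 — triangular load w₀=20 kN/m (0→w₀ over full span):
  y_3 = (w₀Lx³/12-w₀L²x²/6-w₀x⁵/(120L))/EI = (20·6·3³/12-20·6²·3²/6-20·3⁵/(120·6))/2000 = -3267/8000 m
Load 4 — point force P=12 kN at a=4 m (b=L-a=2):
  y_4 = -Px²(3a-x)/(6EI)  [x≤a] = -12·3²·(3·4-3)/(6·2000) = -81/1000 m
Superposition: y = Σ y_i = 101/16000 m ≈ 0.006313 m

y(3) = 101/16000 m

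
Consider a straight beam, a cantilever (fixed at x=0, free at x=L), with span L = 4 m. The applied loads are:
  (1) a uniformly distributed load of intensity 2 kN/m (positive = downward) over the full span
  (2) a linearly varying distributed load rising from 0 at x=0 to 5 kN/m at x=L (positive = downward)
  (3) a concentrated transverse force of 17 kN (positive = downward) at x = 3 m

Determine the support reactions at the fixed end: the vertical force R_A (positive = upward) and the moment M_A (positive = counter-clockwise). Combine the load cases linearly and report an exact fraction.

R_A = 35 kN, M_A = 281/3 kN·m

Load 1 — uniform load w=2 kN/m over full span:
  R_A = wL = 2·4 = 8 kN
  M_A = wL²/2 = 2·4²/2 = 16 kN·m
Load 2 — triangular load w₀=5 kN/m (0→w₀ over full span):
  R_A = w₀L/2 = 5·4/2 = 10 kN
  M_A = w₀L²/3 = 5·4²/3 = 80/3 kN·m
Load 3 — point force P=17 kN at a=3 m (b=L-a=1):
  R_A = P = 17 kN
  M_A = Pa = 17·3 = 51 kN·m
Superposition: R_A = 35 kN, M_A = 281/3 kN·m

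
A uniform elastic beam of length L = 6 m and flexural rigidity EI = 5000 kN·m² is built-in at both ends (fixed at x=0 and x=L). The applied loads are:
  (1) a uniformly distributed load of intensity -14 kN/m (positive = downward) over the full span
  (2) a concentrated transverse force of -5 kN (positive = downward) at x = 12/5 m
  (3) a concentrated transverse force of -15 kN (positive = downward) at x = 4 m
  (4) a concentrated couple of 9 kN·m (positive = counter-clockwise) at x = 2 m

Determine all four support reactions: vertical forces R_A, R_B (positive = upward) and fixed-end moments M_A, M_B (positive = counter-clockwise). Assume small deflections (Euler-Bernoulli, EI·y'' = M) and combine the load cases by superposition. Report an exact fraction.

R_A = -10604/225 kN, M_A = -3974/75 kN·m, R_B = -12796/225 kN, M_B = 4591/75 kN·m

Load 1 — uniform load w=-14 kN/m over full span:
  R_A = wL/2 = (-14)·6/2 = -42 kN
  M_A = wL²/12 = (-14)·6²/12 = -42 kN·m
  R_B = wL/2 = (-14)·6/2 = -42 kN
  M_B = -wL²/12 = -(-14)·6²/12 = 42 kN·m
Load 2 — point force P=-5 kN at a=12/5 m (b=L-a=18/5):
  R_A = Pb²(3a+b)/L³ = (-5)·(18/5)²·(3·(12/5)+(18/5))/6³ = -81/25 kN
  M_A = Pab²/L² = (-5)·(12/5)·(18/5)²/6² = -108/25 kN·m
  R_B = Pa²(a+3b)/L³ = (-5)·(12/5)²·((12/5)+3·(18/5))/6³ = -44/25 kN
  M_B = -Pa²b/L² = -(-5)·(12/5)²·(18/5)/6² = 72/25 kN·m
Load 3 — point force P=-15 kN at a=4 m (b=L-a=2):
  R_A = Pb²(3a+b)/L³ = (-15)·2²·(3·4+2)/6³ = -35/9 kN
  M_A = Pab²/L² = (-15)·4·2²/6² = -20/3 kN·m
  R_B = Pa²(a+3b)/L³ = (-15)·4²·(4+3·2)/6³ = -100/9 kN
  M_B = -Pa²b/L² = -(-15)·4²·2/6² = 40/3 kN·m
Load 4 — applied couple M₀=9 kN·m at a=2 m (b=L-a=4):
  R_A = 6M₀ab/L³ = 6·9·2·4/6³ = 2 kN
  M_A = M₀b(2a-b)/L² = 9·4·(2·2-4)/6² = 0 kN·m
  R_B = -6M₀ab/L³ = -6·9·2·4/6³ = -2 kN
  M_B = M₀a(2b-a)/L² = 9·2·(2·4-2)/6² = 3 kN·m
Superposition: R_A = -10604/225 kN, M_A = -3974/75 kN·m, R_B = -12796/225 kN, M_B = 4591/75 kN·m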